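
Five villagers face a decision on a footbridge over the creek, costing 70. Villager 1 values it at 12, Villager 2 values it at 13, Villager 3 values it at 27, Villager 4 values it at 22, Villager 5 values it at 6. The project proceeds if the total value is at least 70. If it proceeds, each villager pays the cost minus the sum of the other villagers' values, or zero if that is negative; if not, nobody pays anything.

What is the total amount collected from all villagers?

Total value 80 ≥ cost 70, so it is built.
Villager 1: others sum to 68; max(0, 70 - 68) = 2.
Villager 2: others sum to 67; max(0, 70 - 67) = 3.
Villager 3: others sum to 53; max(0, 70 - 53) = 17.
Villager 4: others sum to 58; max(0, 70 - 58) = 12.
Villager 5: others sum to 74; max(0, 70 - 74) = 0.
Total collected = 2 + 3 + 17 + 12 + 0 = 34.

34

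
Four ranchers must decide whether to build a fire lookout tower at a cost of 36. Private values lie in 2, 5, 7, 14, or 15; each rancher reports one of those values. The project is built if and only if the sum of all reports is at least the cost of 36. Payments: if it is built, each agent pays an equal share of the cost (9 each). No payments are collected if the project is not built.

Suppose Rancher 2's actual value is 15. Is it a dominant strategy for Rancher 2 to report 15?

Check each profile of the others' reports and compare truth against every alternative report.
Others report (2, 5, 14): truth gives 6, best alternative gives 0.
Others report (2, 14, 5): truth gives 6, best alternative gives 0.
Others report (5, 2, 14): truth gives 6, best alternative gives 0.
Others report (5, 14, 2): truth gives 6, best alternative gives 0.
Others report (7, 7, 7): truth gives 6, best alternative gives 0.
Others report (14, 2, 5): truth gives 6, best alternative gives 0.
(Remaining 119 profiles checked similarly; truth is weakly best in each.)
In every case the truthful report is at least as good as any alternative, so it is a dominant strategy.

Yes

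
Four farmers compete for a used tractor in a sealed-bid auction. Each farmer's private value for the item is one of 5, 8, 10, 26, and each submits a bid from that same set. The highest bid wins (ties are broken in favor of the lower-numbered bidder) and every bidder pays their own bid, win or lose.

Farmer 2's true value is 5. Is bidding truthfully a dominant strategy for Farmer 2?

Consider the case where Farmer 1 bids 5, Farmer 3 bids 5 and Farmer 4 bids 5.
Truthful bid 5: loses but pays 5, utility -5.
Bid 8 instead: wins, pays 8, utility 5 - 8 = -3.
Since -3 > -5, bidding 8 is strictly better here, so truthful bidding is not dominant.

No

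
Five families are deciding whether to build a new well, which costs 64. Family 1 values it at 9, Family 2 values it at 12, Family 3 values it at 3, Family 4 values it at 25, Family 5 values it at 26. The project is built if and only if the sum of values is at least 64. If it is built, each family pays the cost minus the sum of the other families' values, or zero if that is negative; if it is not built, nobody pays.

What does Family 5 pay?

15

Total value 75 ≥ cost 64, so the project is built.
The other families' values sum to 49.
Cost minus that sum is 64 - 49 = 15.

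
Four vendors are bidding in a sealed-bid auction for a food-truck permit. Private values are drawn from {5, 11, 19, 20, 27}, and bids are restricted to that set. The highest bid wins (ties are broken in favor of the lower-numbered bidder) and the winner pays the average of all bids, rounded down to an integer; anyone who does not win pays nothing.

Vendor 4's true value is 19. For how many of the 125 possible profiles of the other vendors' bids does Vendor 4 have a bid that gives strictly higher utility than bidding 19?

40

Others bid (5, 5, 5): truth gives 11; bid 11 gives 13 > 11. Violating.
Others bid (5, 5, 19): truth gives 0; bid 20 gives 7 > 0. Violating.
Others bid (5, 5, 20): truth gives 0; bid 27 gives 5 > 0. Violating.
Others bid (5, 11, 19): truth gives 0; bid 20 gives 6 > 0. Violating.
Others bid (5, 5, 11): truth gives 9; no alternative beats it.
Others bid (5, 5, 27): truth gives 0; no alternative beats it.
(Checking all 125 profiles: 40 have a profitable deviation, 85 do not.)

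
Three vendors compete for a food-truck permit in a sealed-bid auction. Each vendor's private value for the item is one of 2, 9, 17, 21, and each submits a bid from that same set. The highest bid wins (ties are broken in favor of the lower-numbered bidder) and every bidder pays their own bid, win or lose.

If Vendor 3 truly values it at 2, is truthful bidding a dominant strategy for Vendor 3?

Check each profile of the others' bids and compare truth against every alternative bid.
Others bid (2, 9): truth gives -2, best alternative gives -9.
Others bid (2, 17): truth gives -2, best alternative gives -9.
Others bid (2, 21): truth gives -2, best alternative gives -9.
Others bid (9, 2): truth gives -2, best alternative gives -9.
Others bid (9, 9): truth gives -2, best alternative gives -9.
Others bid (9, 17): truth gives -2, best alternative gives -9.
(Remaining 10 profiles checked similarly; truth is weakly best in each.)
In every case the truthful bid is at least as good as any alternative, so it is a dominant strategy.

Yes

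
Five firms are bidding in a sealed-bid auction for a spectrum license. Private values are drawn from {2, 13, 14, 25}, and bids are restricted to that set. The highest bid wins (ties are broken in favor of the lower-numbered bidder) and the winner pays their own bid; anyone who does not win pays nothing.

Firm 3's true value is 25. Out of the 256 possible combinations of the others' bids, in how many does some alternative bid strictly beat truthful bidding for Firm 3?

36

Others bid (2, 2, 2, 2): truth gives 0; bid 13 gives 12 > 0. Violating.
Others bid (2, 2, 2, 13): truth gives 0; bid 13 gives 12 > 0. Violating.
Others bid (2, 2, 2, 14): truth gives 0; bid 14 gives 11 > 0. Violating.
Others bid (2, 2, 13, 2): truth gives 0; bid 13 gives 12 > 0. Violating.
Others bid (2, 2, 2, 25): truth gives 0; no alternative beats it.
Others bid (2, 2, 13, 25): truth gives 0; no alternative beats it.
(Checking all 256 profiles: 36 have a profitable deviation, 220 do not.)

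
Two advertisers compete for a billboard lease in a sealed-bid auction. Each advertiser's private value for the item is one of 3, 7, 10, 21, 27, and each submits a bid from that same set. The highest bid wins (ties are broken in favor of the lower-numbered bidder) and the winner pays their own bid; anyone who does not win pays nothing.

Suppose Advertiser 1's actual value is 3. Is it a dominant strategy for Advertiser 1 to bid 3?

Yes

Check each profile of the others' bids and compare truth against every alternative bid.
Others bid (3): truth gives 0, best alternative gives -4.
Others bid (7): truth gives 0, best alternative gives -4.
Others bid (10): truth gives 0, best alternative gives 0.
Others bid (21): truth gives 0, best alternative gives 0.
Others bid (27): truth gives 0, best alternative gives 0.
In every case the truthful bid is at least as good as any alternative, so it is a dominant strategy.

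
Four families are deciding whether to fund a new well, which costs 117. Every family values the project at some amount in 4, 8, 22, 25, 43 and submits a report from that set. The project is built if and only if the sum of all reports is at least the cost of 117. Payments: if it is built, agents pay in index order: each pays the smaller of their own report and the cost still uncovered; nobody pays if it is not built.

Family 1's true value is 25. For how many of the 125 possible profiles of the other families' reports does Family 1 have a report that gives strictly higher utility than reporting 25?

7

Others report (22, 43, 43): truth gives 0; report 22 gives 3 > 0. Violating.
Others report (25, 43, 43): truth gives 0; report 8 gives 17 > 0. Violating.
Others report (43, 22, 43): truth gives 0; report 22 gives 3 > 0. Violating.
Others report (43, 25, 43): truth gives 0; report 8 gives 17 > 0. Violating.
Others report (4, 4, 4): truth gives 0; no alternative beats it.
Others report (4, 4, 8): truth gives 0; no alternative beats it.
(Checking all 125 profiles: 7 have a profitable deviation, 118 do not.)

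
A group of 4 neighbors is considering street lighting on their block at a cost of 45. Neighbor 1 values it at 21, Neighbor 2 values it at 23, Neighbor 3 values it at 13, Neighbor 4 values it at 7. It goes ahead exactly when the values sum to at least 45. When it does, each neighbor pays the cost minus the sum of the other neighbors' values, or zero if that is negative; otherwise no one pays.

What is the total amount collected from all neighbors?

6

Total value 64 ≥ cost 45, so it is built.
Neighbor 1: others sum to 43; max(0, 45 - 43) = 2.
Neighbor 2: others sum to 41; max(0, 45 - 41) = 4.
Neighbor 3: others sum to 51; max(0, 45 - 51) = 0.
Neighbor 4: others sum to 57; max(0, 45 - 57) = 0.
Total collected = 2 + 4 + 0 + 0 = 6.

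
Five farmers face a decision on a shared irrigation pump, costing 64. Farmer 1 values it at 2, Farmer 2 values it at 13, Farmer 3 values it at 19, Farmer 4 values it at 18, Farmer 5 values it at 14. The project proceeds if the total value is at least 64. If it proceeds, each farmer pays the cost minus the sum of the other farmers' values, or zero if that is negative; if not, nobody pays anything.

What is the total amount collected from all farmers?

56

Total value 66 ≥ cost 64, so it is built.
Farmer 1: others sum to 64; max(0, 64 - 64) = 0.
Farmer 2: others sum to 53; max(0, 64 - 53) = 11.
Farmer 3: others sum to 47; max(0, 64 - 47) = 17.
Farmer 4: others sum to 48; max(0, 64 - 48) = 16.
Farmer 5: others sum to 52; max(0, 64 - 52) = 12.
Total collected = 0 + 11 + 17 + 16 + 12 = 56.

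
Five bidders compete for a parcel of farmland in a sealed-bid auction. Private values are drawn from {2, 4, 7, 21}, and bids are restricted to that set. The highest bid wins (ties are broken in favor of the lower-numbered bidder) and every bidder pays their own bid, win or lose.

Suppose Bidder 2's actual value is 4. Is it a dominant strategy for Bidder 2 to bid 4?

Consider the case where Bidder 1 bids 2, Bidder 3 bids 2, Bidder 4 bids 2 and Bidder 5 bids 7.
Truthful bid 4: loses but pays 4, utility -4.
Bid 2 instead: loses but pays 2, utility -2.
Since -2 > -4, bidding 2 is strictly better here, so truthful bidding is not dominant.

No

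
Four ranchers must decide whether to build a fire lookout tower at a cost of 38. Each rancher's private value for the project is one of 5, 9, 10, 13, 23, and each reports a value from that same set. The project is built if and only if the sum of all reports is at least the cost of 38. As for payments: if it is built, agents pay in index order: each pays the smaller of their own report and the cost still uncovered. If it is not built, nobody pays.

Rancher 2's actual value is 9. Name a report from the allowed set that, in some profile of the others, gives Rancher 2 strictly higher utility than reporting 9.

Suppose Rancher 1 reports 5, Rancher 3 reports 5 and Rancher 4 reports 23.
Report 9: project built, pays 9, utility 9 - 9 = 0.
Report 5: project built, pays 5, utility 9 - 5 = 4.
So reporting 5 beats truth here (4 > 0).

5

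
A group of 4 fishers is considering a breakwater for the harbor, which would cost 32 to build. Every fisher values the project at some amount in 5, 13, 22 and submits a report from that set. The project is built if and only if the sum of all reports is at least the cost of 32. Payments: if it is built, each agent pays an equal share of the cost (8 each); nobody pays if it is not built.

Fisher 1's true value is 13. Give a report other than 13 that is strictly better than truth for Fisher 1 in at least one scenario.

Suppose Fisher 2 reports 5, Fisher 3 reports 5 and Fisher 4 reports 5.
Report 13: project not built, utility 0.
Report 22: project built, pays 8, utility 13 - 8 = 5.
So reporting 22 beats truth here (5 > 0).

22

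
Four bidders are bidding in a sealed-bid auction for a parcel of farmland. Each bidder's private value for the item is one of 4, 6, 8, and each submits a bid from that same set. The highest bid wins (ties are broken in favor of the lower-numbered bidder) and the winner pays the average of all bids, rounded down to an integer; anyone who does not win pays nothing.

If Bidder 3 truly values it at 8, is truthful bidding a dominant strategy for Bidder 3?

Consider the case where Bidder 1 bids 4, Bidder 2 bids 4 and Bidder 4 bids 4.
Truthful bid 8: wins, pays 5, utility 8 - 5 = 3.
Bid 6 instead: wins, pays 4, utility 8 - 4 = 4.
Since 4 > 3, bidding 6 is strictly better here, so truthful bidding is not dominant.

No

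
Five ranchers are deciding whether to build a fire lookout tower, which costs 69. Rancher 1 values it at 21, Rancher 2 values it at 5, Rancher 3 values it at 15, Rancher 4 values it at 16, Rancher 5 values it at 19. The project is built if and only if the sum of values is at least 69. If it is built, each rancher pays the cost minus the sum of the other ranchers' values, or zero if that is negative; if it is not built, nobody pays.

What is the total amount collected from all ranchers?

Total value 76 ≥ cost 69, so it is built.
Rancher 1: others sum to 55; max(0, 69 - 55) = 14.
Rancher 2: others sum to 71; max(0, 69 - 71) = 0.
Rancher 3: others sum to 61; max(0, 69 - 61) = 8.
Rancher 4: others sum to 60; max(0, 69 - 60) = 9.
Rancher 5: others sum to 57; max(0, 69 - 57) = 12.
Total collected = 14 + 0 + 8 + 9 + 12 = 43.

43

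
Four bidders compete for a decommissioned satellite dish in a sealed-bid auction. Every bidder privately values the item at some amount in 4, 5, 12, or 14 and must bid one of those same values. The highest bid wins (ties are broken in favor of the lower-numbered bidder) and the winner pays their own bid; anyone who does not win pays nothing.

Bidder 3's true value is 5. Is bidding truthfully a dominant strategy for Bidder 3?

Check each profile of the others' bids and compare truth against every alternative bid.
Others bid (4, 4, 4): truth gives 0, best alternative gives 0.
Others bid (4, 4, 5): truth gives 0, best alternative gives 0.
Others bid (4, 4, 12): truth gives 0, best alternative gives 0.
Others bid (4, 4, 14): truth gives 0, best alternative gives 0.
Others bid (4, 5, 4): truth gives 0, best alternative gives 0.
Others bid (4, 5, 5): truth gives 0, best alternative gives 0.
(Remaining 58 profiles checked similarly; truth is weakly best in each.)
In every case the truthful bid is at least as good as any alternative, so it is a dominant strategy.

Yes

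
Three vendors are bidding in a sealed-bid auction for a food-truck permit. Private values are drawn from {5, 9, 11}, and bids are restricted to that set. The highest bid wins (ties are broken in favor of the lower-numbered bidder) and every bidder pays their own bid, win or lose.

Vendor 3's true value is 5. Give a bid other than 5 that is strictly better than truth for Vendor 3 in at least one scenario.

Suppose Vendor 1 bids 5 and Vendor 2 bids 5.
Bid 5: loses but pays 5, utility -5.
Bid 9: wins, pays 9, utility 5 - 9 = -4.
So bidding 9 beats truth here (-4 > -5).

9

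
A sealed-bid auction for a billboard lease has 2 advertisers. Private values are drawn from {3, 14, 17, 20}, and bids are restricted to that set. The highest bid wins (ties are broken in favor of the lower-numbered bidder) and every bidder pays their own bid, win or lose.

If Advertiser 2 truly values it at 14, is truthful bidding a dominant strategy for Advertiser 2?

No

Consider the case where Advertiser 1 bids 14.
Truthful bid 14: loses but pays 14, utility -14.
Bid 3 instead: loses but pays 3, utility -3.
Since -3 > -14, bidding 3 is strictly better here, so truthful bidding is not dominant.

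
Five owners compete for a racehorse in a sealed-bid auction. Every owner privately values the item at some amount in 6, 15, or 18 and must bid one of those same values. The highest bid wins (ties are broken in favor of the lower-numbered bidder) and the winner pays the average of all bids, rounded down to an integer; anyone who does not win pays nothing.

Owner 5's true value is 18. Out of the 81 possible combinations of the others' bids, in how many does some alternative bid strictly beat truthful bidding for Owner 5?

1

Others bid (6, 6, 6, 6): truth gives 10; bid 15 gives 11 > 10. Violating.
Others bid (6, 6, 6, 15): truth gives 8; no alternative beats it.
Others bid (6, 6, 6, 18): truth gives 0; no alternative beats it.
(Checking all 81 profiles: 1 has a profitable deviation, 80 do not.)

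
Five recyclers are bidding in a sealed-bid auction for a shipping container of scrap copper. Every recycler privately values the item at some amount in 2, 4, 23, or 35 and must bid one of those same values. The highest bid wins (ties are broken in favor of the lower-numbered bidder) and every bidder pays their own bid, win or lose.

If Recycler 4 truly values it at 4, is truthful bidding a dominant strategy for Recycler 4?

Consider the case where Recycler 1 bids 2, Recycler 2 bids 2, Recycler 3 bids 2 and Recycler 5 bids 23.
Truthful bid 4: loses but pays 4, utility -4.
Bid 2 instead: loses but pays 2, utility -2.
Since -2 > -4, bidding 2 is strictly better here, so truthful bidding is not dominant.

No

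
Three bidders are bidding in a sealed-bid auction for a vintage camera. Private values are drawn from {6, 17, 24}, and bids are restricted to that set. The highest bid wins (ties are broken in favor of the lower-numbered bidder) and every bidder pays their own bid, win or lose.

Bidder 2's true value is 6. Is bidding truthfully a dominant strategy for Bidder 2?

Check each profile of the others' bids and compare truth against every alternative bid.
Others bid (6, 24): truth gives -6, best alternative gives -17.
Others bid (17, 6): truth gives -6, best alternative gives -17.
Others bid (17, 17): truth gives -6, best alternative gives -17.
Others bid (17, 24): truth gives -6, best alternative gives -17.
Others bid (24, 6): truth gives -6, best alternative gives -17.
Others bid (24, 17): truth gives -6, best alternative gives -17.
(Remaining 3 profiles checked similarly; truth is weakly best in each.)
In every case the truthful bid is at least as good as any alternative, so it is a dominant strategy.

Yes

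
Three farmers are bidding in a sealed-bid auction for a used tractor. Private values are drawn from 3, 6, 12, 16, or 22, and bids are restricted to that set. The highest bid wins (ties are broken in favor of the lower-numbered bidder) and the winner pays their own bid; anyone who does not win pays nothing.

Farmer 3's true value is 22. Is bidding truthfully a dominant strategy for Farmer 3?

Consider the case where Farmer 1 bids 3 and Farmer 2 bids 3.
Truthful bid 22: wins, pays 22, utility 22 - 22 = 0.
Bid 6 instead: wins, pays 6, utility 22 - 6 = 16.
Since 16 > 0, bidding 6 is strictly better here, so truthful bidding is not dominant.

No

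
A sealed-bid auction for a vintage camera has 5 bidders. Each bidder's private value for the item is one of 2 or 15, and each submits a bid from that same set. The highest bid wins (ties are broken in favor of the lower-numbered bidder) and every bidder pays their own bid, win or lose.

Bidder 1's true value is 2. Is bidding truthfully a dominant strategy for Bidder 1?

Yes

Check each profile of the others' bids and compare truth against every alternative bid.
Others bid (2, 2, 2, 2): truth gives 0, best alternative gives -13.
Others bid (2, 2, 2, 15): truth gives -2, best alternative gives -13.
Others bid (2, 2, 15, 2): truth gives -2, best alternative gives -13.
Others bid (2, 2, 15, 15): truth gives -2, best alternative gives -13.
Others bid (2, 15, 2, 2): truth gives -2, best alternative gives -13.
Others bid (2, 15, 2, 15): truth gives -2, best alternative gives -13.
(Remaining 10 profiles checked similarly; truth is weakly best in each.)
In every case the truthful bid is at least as good as any alternative, so it is a dominant strategy.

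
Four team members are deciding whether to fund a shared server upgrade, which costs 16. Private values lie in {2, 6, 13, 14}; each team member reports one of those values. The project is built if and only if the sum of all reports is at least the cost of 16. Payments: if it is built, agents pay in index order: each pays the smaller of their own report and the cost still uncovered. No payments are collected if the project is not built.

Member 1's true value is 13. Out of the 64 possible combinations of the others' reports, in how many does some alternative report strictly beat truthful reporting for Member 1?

Others report (2, 2, 6): truth gives 0; report 6 gives 7 > 0. Violating.
Others report (2, 2, 13): truth gives 0; report 2 gives 11 > 0. Violating.
Others report (2, 2, 14): truth gives 0; report 2 gives 11 > 0. Violating.
Others report (2, 6, 2): truth gives 0; report 6 gives 7 > 0. Violating.
Others report (2, 2, 2): truth gives 0; no alternative beats it.
(Checking all 64 profiles: 63 have a profitable deviation, 1 does not.)

63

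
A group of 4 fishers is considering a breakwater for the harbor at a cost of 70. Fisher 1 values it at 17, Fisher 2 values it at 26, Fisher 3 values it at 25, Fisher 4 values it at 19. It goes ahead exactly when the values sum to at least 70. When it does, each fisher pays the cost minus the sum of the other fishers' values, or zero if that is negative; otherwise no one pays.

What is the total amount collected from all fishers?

Total value 87 ≥ cost 70, so it is built.
Fisher 1: others sum to 70; max(0, 70 - 70) = 0.
Fisher 2: others sum to 61; max(0, 70 - 61) = 9.
Fisher 3: others sum to 62; max(0, 70 - 62) = 8.
Fisher 4: others sum to 68; max(0, 70 - 68) = 2.
Total collected = 0 + 9 + 8 + 2 = 19.

19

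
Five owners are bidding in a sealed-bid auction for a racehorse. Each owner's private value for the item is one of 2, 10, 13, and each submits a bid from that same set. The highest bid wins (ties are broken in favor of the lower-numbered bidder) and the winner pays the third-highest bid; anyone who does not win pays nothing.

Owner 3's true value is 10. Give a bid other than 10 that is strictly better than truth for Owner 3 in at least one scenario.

Suppose Owner 1 bids 2, Owner 2 bids 2, Owner 4 bids 2 and Owner 5 bids 13.
Bid 10: loses, pays 0, utility 0.
Bid 13: wins, pays 2, utility 10 - 2 = 8.
So bidding 13 beats truth here (8 > 0).

13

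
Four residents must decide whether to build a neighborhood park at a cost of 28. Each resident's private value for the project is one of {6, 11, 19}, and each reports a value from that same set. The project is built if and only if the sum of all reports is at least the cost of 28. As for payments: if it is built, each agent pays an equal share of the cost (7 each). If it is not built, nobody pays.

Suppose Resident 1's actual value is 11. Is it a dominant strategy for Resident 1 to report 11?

Check each profile of the others' reports and compare truth against every alternative report.
Others report (6, 6, 6): truth gives 4, best alternative gives 4.
Others report (6, 6, 11): truth gives 4, best alternative gives 4.
Others report (6, 6, 19): truth gives 4, best alternative gives 4.
Others report (6, 11, 6): truth gives 4, best alternative gives 4.
Others report (6, 11, 11): truth gives 4, best alternative gives 4.
Others report (6, 11, 19): truth gives 4, best alternative gives 4.
(Remaining 21 profiles checked similarly; truth is weakly best in each.)
In every case the truthful report is at least as good as any alternative, so it is a dominant strategy.

Yes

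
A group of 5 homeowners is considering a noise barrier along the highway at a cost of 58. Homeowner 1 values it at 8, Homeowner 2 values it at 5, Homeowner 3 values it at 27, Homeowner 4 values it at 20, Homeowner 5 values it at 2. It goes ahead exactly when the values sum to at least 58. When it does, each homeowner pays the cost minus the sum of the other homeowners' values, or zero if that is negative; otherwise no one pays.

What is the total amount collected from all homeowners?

44

Total value 62 ≥ cost 58, so it is built.
Homeowner 1: others sum to 54; max(0, 58 - 54) = 4.
Homeowner 2: others sum to 57; max(0, 58 - 57) = 1.
Homeowner 3: others sum to 35; max(0, 58 - 35) = 23.
Homeowner 4: others sum to 42; max(0, 58 - 42) = 16.
Homeowner 5: others sum to 60; max(0, 58 - 60) = 0.
Total collected = 4 + 1 + 23 + 16 + 0 = 44.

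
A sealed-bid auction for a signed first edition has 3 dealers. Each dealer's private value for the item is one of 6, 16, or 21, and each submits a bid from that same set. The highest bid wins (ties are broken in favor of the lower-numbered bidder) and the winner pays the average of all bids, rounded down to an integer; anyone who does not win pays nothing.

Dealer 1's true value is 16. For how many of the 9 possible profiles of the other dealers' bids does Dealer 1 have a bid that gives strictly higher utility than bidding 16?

1

Others bid (6, 6): truth gives 7; bid 6 gives 10 > 7. Violating.
Others bid (6, 16): truth gives 4; no alternative beats it.
Others bid (6, 21): truth gives 0; no alternative beats it.
(Checking all 9 profiles: 1 has a profitable deviation, 8 do not.)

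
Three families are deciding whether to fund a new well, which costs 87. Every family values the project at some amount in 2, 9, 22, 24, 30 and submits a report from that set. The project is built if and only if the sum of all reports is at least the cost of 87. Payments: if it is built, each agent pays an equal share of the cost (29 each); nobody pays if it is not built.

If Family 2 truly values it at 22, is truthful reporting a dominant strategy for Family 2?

Yes

Check each profile of the others' reports and compare truth against every alternative report.
Others report (2, 2): truth gives 0, best alternative gives 0.
Others report (2, 9): truth gives 0, best alternative gives 0.
Others report (2, 22): truth gives 0, best alternative gives 0.
Others report (2, 24): truth gives 0, best alternative gives 0.
Others report (2, 30): truth gives 0, best alternative gives 0.
Others report (9, 2): truth gives 0, best alternative gives 0.
(Remaining 19 profiles checked similarly; truth is weakly best in each.)
In every case the truthful report is at least as good as any alternative, so it is a dominant strategy.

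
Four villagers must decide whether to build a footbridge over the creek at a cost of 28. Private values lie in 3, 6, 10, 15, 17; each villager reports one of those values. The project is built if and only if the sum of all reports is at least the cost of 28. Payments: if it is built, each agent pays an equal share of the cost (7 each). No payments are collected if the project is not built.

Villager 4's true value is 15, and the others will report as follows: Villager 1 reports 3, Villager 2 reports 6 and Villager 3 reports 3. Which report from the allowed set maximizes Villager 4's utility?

Report 3: project not built, utility 0.
Report 6: project not built, utility 0.
Report 10: project not built, utility 0.
Report 15: project not built, utility 0.
Report 17: project built, pays 7, utility 15 - 7 = 8.
The best choice is 17 with utility 8.

17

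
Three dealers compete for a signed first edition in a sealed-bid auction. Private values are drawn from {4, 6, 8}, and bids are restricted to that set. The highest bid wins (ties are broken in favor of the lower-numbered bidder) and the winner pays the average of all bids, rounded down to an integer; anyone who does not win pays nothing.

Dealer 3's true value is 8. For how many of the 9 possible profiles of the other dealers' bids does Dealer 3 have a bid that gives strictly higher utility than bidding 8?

1

Others bid (4, 4): truth gives 3; bid 6 gives 4 > 3. Violating.
Others bid (4, 6): truth gives 2; no alternative beats it.
Others bid (4, 8): truth gives 0; no alternative beats it.
(Checking all 9 profiles: 1 has a profitable deviation, 8 do not.)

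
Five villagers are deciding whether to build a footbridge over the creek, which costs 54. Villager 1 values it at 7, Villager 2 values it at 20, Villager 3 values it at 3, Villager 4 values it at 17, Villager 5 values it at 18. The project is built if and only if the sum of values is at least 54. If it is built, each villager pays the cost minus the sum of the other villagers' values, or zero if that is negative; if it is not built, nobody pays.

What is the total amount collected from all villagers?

Total value 65 ≥ cost 54, so it is built.
Villager 1: others sum to 58; max(0, 54 - 58) = 0.
Villager 2: others sum to 45; max(0, 54 - 45) = 9.
Villager 3: others sum to 62; max(0, 54 - 62) = 0.
Villager 4: others sum to 48; max(0, 54 - 48) = 6.
Villager 5: others sum to 47; max(0, 54 - 47) = 7.
Total collected = 0 + 9 + 0 + 6 + 7 = 22.

22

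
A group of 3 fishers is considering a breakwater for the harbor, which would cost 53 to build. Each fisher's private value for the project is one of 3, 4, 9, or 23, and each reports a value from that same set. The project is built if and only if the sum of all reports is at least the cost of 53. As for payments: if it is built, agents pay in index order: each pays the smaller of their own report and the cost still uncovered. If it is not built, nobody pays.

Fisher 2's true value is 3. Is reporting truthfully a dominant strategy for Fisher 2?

Check each profile of the others' reports and compare truth against every alternative report.
Others report (3, 3): truth gives 0, best alternative gives 0.
Others report (3, 4): truth gives 0, best alternative gives 0.
Others report (3, 9): truth gives 0, best alternative gives 0.
Others report (3, 23): truth gives 0, best alternative gives 0.
Others report (4, 3): truth gives 0, best alternative gives 0.
Others report (4, 4): truth gives 0, best alternative gives 0.
(Remaining 10 profiles checked similarly; truth is weakly best in each.)
In every case the truthful report is at least as good as any alternative, so it is a dominant strategy.

Yes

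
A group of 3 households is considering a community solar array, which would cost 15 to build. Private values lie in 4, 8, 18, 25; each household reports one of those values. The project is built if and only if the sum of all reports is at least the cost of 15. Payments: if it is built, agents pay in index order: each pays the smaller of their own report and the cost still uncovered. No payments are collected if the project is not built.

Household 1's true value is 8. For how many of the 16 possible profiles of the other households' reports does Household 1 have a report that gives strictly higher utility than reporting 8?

15

Others report (4, 8): truth gives 0; report 4 gives 4 > 0. Violating.
Others report (4, 18): truth gives 0; report 4 gives 4 > 0. Violating.
Others report (4, 25): truth gives 0; report 4 gives 4 > 0. Violating.
Others report (8, 4): truth gives 0; report 4 gives 4 > 0. Violating.
Others report (4, 4): truth gives 0; no alternative beats it.
(Checking all 16 profiles: 15 have a profitable deviation, 1 does not.)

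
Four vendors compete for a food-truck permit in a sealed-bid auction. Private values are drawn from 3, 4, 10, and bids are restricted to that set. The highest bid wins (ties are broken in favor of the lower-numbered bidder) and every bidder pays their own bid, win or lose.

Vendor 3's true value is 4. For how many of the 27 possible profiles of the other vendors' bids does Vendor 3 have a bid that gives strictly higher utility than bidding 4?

Others bid (3, 3, 10): truth gives -4; bid 3 gives -3 > -4. Violating.
Others bid (3, 4, 3): truth gives -4; bid 3 gives -3 > -4. Violating.
Others bid (3, 4, 4): truth gives -4; bid 3 gives -3 > -4. Violating.
Others bid (3, 4, 10): truth gives -4; bid 3 gives -3 > -4. Violating.
Others bid (3, 3, 3): truth gives 0; no alternative beats it.
Others bid (3, 3, 4): truth gives 0; no alternative beats it.
(Checking all 27 profiles: 25 have a profitable deviation, 2 do not.)

25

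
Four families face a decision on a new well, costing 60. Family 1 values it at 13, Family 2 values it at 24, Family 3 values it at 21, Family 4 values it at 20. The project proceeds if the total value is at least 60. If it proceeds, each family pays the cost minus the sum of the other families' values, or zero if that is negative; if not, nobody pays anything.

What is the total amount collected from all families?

11

Total value 78 ≥ cost 60, so it is built.
Family 1: others sum to 65; max(0, 60 - 65) = 0.
Family 2: others sum to 54; max(0, 60 - 54) = 6.
Family 3: others sum to 57; max(0, 60 - 57) = 3.
Family 4: others sum to 58; max(0, 60 - 58) = 2.
Total collected = 0 + 6 + 3 + 2 = 11.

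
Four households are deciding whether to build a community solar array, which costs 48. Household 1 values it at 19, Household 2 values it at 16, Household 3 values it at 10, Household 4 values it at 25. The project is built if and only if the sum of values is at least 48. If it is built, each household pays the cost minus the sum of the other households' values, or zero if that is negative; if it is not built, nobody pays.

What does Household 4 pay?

3

Total value 70 ≥ cost 48, so the project is built.
The other households' values sum to 45.
Cost minus that sum is 48 - 45 = 3.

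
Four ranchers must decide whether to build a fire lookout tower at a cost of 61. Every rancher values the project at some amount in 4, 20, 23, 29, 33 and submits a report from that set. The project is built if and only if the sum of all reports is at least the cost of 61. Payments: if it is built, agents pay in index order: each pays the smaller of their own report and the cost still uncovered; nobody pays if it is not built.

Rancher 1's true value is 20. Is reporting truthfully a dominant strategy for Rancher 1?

No

Consider the case where Rancher 2 reports 4, Rancher 3 reports 20 and Rancher 4 reports 33.
Truthful report 20: project built, pays 20, utility 20 - 20 = 0.
Report 4 instead: project built, pays 4, utility 20 - 4 = 16.
Since 16 > 0, reporting 4 is strictly better here, so truthful reporting is not dominant.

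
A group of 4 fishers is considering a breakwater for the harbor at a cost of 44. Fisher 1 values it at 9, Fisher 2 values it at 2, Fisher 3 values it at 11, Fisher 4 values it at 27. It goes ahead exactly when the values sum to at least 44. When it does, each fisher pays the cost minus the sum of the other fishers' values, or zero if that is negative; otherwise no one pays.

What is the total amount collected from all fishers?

32

Total value 49 ≥ cost 44, so it is built.
Fisher 1: others sum to 40; max(0, 44 - 40) = 4.
Fisher 2: others sum to 47; max(0, 44 - 47) = 0.
Fisher 3: others sum to 38; max(0, 44 - 38) = 6.
Fisher 4: others sum to 22; max(0, 44 - 22) = 22.
Total collected = 4 + 0 + 6 + 22 = 32.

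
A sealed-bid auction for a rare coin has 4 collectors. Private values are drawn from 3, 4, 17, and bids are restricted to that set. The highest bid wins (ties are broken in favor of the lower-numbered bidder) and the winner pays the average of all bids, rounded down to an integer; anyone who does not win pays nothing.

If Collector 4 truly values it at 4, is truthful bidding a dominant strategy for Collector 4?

Check each profile of the others' bids and compare truth against every alternative bid.
Others bid (3, 3, 3): truth gives 1, best alternative gives 0.
Others bid (3, 3, 4): truth gives 0, best alternative gives 0.
Others bid (3, 3, 17): truth gives 0, best alternative gives 0.
Others bid (3, 4, 3): truth gives 0, best alternative gives 0.
Others bid (3, 4, 4): truth gives 0, best alternative gives 0.
Others bid (3, 4, 17): truth gives 0, best alternative gives 0.
(Remaining 21 profiles checked similarly; truth is weakly best in each.)
In every case the truthful bid is at least as good as any alternative, so it is a dominant strategy.

Yes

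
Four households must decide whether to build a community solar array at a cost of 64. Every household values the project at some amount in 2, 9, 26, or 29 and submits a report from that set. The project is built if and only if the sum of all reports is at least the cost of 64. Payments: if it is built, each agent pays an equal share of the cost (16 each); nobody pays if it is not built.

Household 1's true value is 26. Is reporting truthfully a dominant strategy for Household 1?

No

Consider the case where Household 2 reports 2, Household 3 reports 9 and Household 4 reports 26.
Truthful report 26: project not built, utility 0.
Report 29 instead: project built, pays 16, utility 26 - 16 = 10.
Since 10 > 0, reporting 29 is strictly better here, so truthful reporting is not dominant.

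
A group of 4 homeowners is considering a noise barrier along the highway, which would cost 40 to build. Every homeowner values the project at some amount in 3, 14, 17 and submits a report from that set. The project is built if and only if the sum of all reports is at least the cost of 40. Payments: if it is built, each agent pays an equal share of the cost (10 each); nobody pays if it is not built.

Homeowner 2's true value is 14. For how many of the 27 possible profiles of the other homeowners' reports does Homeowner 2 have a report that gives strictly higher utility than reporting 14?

3

Others report (3, 3, 17): truth gives 0; report 17 gives 4 > 0. Violating.
Others report (3, 17, 3): truth gives 0; report 17 gives 4 > 0. Violating.
Others report (17, 3, 3): truth gives 0; report 17 gives 4 > 0. Violating.
Others report (3, 3, 3): truth gives 0; no alternative beats it.
Others report (3, 3, 14): truth gives 0; no alternative beats it.
(Checking all 27 profiles: 3 have a profitable deviation, 24 do not.)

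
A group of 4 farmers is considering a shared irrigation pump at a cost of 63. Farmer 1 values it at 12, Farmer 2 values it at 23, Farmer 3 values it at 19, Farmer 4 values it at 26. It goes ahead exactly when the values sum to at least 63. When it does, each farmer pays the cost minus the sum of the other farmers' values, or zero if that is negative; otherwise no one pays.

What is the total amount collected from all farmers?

Total value 80 ≥ cost 63, so it is built.
Farmer 1: others sum to 68; max(0, 63 - 68) = 0.
Farmer 2: others sum to 57; max(0, 63 - 57) = 6.
Farmer 3: others sum to 61; max(0, 63 - 61) = 2.
Farmer 4: others sum to 54; max(0, 63 - 54) = 9.
Total collected = 0 + 6 + 2 + 9 = 17.

17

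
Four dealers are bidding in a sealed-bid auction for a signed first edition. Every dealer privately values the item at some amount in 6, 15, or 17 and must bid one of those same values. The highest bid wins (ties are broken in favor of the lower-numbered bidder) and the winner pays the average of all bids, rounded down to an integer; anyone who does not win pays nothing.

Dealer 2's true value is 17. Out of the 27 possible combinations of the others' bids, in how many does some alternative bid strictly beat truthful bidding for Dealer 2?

3

Others bid (6, 6, 15): truth gives 6; bid 15 gives 7 > 6. Violating.
Others bid (6, 15, 6): truth gives 6; bid 15 gives 7 > 6. Violating.
Others bid (6, 15, 15): truth gives 4; bid 15 gives 5 > 4. Violating.
Others bid (6, 6, 6): truth gives 9; no alternative beats it.
Others bid (6, 6, 17): truth gives 6; no alternative beats it.
(Checking all 27 profiles: 3 have a profitable deviation, 24 do not.)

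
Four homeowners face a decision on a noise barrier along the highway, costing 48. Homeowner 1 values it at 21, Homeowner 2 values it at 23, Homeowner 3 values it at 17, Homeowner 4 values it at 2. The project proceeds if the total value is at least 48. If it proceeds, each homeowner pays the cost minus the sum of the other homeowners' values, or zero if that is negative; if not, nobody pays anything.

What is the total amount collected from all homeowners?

16

Total value 63 ≥ cost 48, so it is built.
Homeowner 1: others sum to 42; max(0, 48 - 42) = 6.
Homeowner 2: others sum to 40; max(0, 48 - 40) = 8.
Homeowner 3: others sum to 46; max(0, 48 - 46) = 2.
Homeowner 4: others sum to 61; max(0, 48 - 61) = 0.
Total collected = 6 + 8 + 2 + 0 = 16.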